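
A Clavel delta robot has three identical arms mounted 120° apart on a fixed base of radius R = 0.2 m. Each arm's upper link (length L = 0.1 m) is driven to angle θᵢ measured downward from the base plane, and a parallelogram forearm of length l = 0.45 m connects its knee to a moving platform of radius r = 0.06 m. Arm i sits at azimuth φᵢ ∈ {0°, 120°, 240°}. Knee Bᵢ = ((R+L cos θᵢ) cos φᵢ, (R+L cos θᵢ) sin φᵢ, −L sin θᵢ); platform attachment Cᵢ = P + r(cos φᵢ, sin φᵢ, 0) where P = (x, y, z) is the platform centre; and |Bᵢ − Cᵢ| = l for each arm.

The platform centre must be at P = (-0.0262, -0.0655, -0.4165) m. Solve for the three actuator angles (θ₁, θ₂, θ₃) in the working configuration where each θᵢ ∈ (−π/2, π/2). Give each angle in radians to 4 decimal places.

arm 1 (φ=0.0°): x'=-0.0262, y'=-0.0655
  A cos θ + B sin θ = C:  0.1662·cos θ + -0.4165·sin θ = -0.0644
  √(A²+B²)=0.4484;  θ1 = -1.1911+1.7150 ≈ 0.5238
rotate P by −φ2: (-0.0436, 0.0554, -0.4165)
  A=0.1836, B=-0.4165, C=(l²−L²−A²−y'²−z²)/(2L)=-0.0888
  γ=atan2(-0.4165,0.1836)=-1.1556;  ψ=arccos(-0.1951)=1.7672;  θ2=γ+ψ≈0.6116
arm 3 (φ=240.0°): x'=0.0698, y'=0.0101
  A=0.0702, B=-0.4165, C=(l²−L²−A²−y'²−z²)/(2L)=0.0700
  θ3 = atan2(B,A) + arccos(C/0.4224) = 0.0004

θ₁ = 0.5238, θ₂ = 0.6116, θ₃ = 0.0004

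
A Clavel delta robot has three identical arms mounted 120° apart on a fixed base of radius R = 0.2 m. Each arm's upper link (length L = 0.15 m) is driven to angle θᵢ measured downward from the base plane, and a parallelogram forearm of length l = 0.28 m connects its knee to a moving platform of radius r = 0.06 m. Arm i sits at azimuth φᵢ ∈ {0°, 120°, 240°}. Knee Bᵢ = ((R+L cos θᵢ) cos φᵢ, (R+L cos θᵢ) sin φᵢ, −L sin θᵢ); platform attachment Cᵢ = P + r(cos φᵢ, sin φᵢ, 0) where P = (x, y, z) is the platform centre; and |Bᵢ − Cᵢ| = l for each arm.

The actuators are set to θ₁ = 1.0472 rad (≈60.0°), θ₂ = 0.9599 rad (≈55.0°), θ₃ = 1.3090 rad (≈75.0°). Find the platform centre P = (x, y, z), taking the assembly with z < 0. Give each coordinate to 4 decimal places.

arm 1 at φ=0.0°: ρ1 = 0.2150;  O1 = (0.2150, 0.0000, -0.1299)
O2 = (0.2260·cos120.0°, 0.2260·sin120.0°, -0.1229) = (-0.1130, 0.1958, -0.1229)
O3 = (0.1788·cos240.0°, 0.1788·sin240.0°, -0.1449) = (-0.0894, -0.1549, -0.1449)
subtract pairs → two planes through P
plane₁₂: -0.6560x+0.3915y+0.0141z = 0.0031
Cramer: x(z) = 0.0068-0.0167z;  y(z) = 0.0193-0.0639z
sphere 1 gives Az²+Bz+C=0 with A=1.0044, B=0.2643, C=-0.0178;  B²−4AC=0.1414;  roots -0.3188, 0.0556;  negative root z = -0.3188
x = 0.0121, y = 0.0397

(0.0121, 0.0397, -0.3188)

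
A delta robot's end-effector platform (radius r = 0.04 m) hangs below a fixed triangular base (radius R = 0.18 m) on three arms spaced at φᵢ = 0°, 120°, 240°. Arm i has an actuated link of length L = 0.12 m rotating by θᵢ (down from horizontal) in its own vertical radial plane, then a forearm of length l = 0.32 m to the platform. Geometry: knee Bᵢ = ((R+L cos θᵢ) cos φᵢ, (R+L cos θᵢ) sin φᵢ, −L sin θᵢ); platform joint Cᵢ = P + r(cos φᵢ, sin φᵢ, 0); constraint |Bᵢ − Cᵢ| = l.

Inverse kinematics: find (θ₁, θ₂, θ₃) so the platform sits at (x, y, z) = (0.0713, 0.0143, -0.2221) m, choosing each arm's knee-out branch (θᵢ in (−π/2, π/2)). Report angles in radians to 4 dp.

arm 1 (φ=0.0°): x'=0.0713, y'=0.0143
  A cos θ + B sin θ = C:  0.0687·cos θ + -0.2221·sin θ = 0.1406
  γ=atan2(-0.2221,0.0687)=-1.2708;  ψ=arccos(0.6048)=0.9212;  θ1=γ+ψ≈-0.3496
rotate P by −φ2: (-0.0233, -0.0689, -0.2221)
  A cos θ + B sin θ = C:  0.1633·cos θ + -0.2221·sin θ = 0.0303
  θ2 = atan2(B,A) + arccos(C/0.2757) = 0.5238
arm 3 (φ=240.0°): x'=-0.0480, y'=0.0546
  A=0.1880, B=-0.2221, C=(l²−L²−A²−y'²−z²)/(2L)=0.0014
  √(A²+B²)=0.2910;  θ3 = -0.8683+1.5660 ≈ 0.6977

θ₁ = -0.3496, θ₂ = 0.5238, θ₃ = 0.6977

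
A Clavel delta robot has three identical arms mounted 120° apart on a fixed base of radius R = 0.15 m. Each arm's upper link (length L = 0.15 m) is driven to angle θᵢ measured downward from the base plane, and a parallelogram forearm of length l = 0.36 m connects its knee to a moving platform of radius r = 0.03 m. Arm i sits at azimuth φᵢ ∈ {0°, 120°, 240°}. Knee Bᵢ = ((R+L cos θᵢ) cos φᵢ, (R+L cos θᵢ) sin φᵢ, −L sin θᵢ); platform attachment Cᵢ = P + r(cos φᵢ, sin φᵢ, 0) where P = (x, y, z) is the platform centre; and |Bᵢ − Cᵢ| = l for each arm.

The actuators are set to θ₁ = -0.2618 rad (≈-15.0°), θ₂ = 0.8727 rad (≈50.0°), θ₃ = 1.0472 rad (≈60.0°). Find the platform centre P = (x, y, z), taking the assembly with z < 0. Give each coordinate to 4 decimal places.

φ1=0.0°: virtual centre (0.2649, 0.0000, 0.0388), radius l
S2 = (0.2164·cos120.0°, 0.2164·sin120.0°, -0.1149) = (-0.1082, 0.1874, -0.1149)
arm 3 at φ=240.0°: e+L cos θ3 = 0.1950;  S3 = (-0.0975, -0.1689, -0.1299)
|S₂|²−|S₁|² = -0.0116;  |S₃|²−|S₁|² = -0.0168
[-0.7462 0.3748 -0.3075]·P = -0.0116;  [-0.7248 -0.3377 -0.3375]·P = -0.0168
det = 0.5237;  x = 0.0195+-0.4398z,  y = 0.0078+-0.0553z
quadratic in z: (1.1965)z²+(0.1373)z+(-0.0678)=0, √Δ=0.5860 → z ∈ {-0.3023, 0.1875}; z = -0.3023 (taking z<0)
x = 0.1525, y = 0.0245

(0.1525, 0.0245, -0.3023)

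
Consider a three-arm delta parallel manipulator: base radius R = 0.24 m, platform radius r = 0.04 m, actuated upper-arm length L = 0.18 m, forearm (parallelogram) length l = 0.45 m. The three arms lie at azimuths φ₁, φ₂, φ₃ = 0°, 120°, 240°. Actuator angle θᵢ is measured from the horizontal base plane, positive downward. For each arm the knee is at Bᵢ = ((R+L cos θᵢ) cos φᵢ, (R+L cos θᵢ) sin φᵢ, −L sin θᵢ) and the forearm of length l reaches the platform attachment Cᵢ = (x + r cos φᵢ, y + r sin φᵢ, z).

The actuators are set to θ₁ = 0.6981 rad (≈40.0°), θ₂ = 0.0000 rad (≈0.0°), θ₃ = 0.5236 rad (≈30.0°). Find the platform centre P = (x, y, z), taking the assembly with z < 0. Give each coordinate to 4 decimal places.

centre 1 = (0.3379·cos0.0°, 0.3379·sin0.0°, -0.1157) = (0.3379, 0.0000, -0.1157)
arm 2 at φ=120.0°: ρ2 = 0.3800;  centre 2 = (-0.1900, 0.3291, 0.0000)
arm 3 at φ=240.0°: ρ3 = 0.3559;  centre 3 = (-0.1779, -0.3082, -0.0900)
|centre ₂|²−|centre ₁|² = 0.0168;  |centre ₃|²−|centre ₁|² = 0.0072
linear system: -1.0558x+0.6582y = 0.0168−0.2314z; -1.0317x+-0.6164y = 0.0072−0.0514z
det = 1.3298;  x = -0.0114+0.1327z,  y = 0.0074+-0.1387z
into |P−centre ₁|² = l²: 1.0368z² + 0.1367z + -0.0671 = 0;  Δ = 0.2969;  z = -0.3287 or 0.1968 → z<0 root = -0.3287
x = -0.0550, y = 0.0529

(-0.0550, 0.0529, -0.3287)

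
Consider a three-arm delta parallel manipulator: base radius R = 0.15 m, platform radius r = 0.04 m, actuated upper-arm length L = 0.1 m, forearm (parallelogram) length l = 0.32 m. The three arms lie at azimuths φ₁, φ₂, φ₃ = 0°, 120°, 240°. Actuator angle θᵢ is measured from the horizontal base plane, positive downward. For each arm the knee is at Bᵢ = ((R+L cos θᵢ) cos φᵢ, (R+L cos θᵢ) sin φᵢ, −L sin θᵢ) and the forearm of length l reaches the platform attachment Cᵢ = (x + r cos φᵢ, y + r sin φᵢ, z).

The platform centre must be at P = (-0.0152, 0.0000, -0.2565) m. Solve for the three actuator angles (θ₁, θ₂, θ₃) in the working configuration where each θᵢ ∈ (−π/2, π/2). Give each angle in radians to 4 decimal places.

θ₁ = 0.2614, θ₂ = 0.0869, θ₃ = 0.0869

rotate P by −φ1: (-0.0152, 0.0000, -0.2565)
  e−x'=0.1252;  (l²−L²−(e−x')²−y'²−z²)/2L = 0.0547
  θ1 = atan2(B,A) + arccos(C/0.2854) = 0.2614
rotate P by −φ2: (0.0076, 0.0132, -0.2565)
  e−x'=0.1024;  (l²−L²−(e−x')²−y'²−z²)/2L = 0.0797
  θ2 = atan2(B,A) + arccos(C/0.2762) = 0.0869
rotate P by −φ3: (0.0076, -0.0132, -0.2565)
  A cos θ + B sin θ = C:  0.1024·cos θ + -0.2565·sin θ = 0.0797
  γ=atan2(-0.2565,0.1024)=-1.1910;  ψ=arccos(0.2887)=1.2779;  θ3=γ+ψ≈0.0869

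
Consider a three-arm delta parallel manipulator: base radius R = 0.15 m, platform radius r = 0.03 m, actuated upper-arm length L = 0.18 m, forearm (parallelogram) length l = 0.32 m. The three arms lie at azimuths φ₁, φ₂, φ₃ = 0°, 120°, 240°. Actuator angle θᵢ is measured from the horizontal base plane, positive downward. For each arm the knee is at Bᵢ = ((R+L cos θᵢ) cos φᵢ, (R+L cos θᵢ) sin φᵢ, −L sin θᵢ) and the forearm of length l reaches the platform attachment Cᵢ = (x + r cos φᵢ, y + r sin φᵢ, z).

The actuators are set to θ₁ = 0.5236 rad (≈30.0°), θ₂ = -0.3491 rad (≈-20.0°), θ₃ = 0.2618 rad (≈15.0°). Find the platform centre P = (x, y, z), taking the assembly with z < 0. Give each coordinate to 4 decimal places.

arm 1 at φ=0.0°: e+L cos θ1 = 0.2759;  S1 = (0.2759, 0.0000, -0.0900)
φ2=120.0°: virtual centre (-0.1446, 0.2504, 0.0616), radius l
arm 3 at φ=240.0°: e+L cos θ3 = 0.2939;  S3 = (-0.1469, -0.2545, -0.0466)
|S₂|²−|S₁|² = 0.0032;  |S₃|²−|S₁|² = 0.0043
[-0.8409 0.5008 0.3031]·P = 0.0032;  [-0.8456 -0.5090 0.0868]·P = 0.0043
Cramer: x(z) = -0.0044+0.2323z;  y(z) = -0.0011-0.2153z
into |P−S₁|² = l²: 1.1003z² + 0.0503z + -0.0157 = 0;  Δ = 0.0717;  z = -0.1445 or 0.0988 → z<0 root = -0.1445
x = -0.0380, y = 0.0300

(-0.0380, 0.0300, -0.1445)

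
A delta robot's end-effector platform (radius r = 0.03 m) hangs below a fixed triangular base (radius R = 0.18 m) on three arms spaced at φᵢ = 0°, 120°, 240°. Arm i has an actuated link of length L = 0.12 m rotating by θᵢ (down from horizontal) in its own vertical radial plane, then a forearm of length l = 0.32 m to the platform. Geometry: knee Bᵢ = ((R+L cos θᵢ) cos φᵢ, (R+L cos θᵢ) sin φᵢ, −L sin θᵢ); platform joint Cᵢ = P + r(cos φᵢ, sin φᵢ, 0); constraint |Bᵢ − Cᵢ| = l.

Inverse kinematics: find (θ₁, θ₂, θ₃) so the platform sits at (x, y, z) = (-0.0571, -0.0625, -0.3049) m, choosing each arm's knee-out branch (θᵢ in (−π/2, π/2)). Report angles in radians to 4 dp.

φ1=0.0° → target in arm frame (-0.0571, -0.0625)
  A cos θ + B sin θ = C:  0.2071·cos θ + -0.3049·sin θ = -0.2157
  γ=atan2(-0.3049,0.2071)=-0.9741;  ψ=arccos(-0.5851)=2.1958;  θ1=γ+ψ≈1.2217
arm 2 (φ=120.0°): x'=-0.0256, y'=0.0807
  e−x'=0.1756;  (l²−L²−(e−x')²−y'²−z²)/2L = -0.1763
  γ=atan2(-0.3049,0.1756)=-1.0483;  ψ=arccos(-0.5010)=2.0955;  θ2=γ+ψ≈1.0472
φ3=240.0° → target in arm frame (0.0827, -0.0182)
  e−x'=0.0673;  (l²−L²−(e−x')²−y'²−z²)/2L = -0.0409
  γ=atan2(-0.3049,0.0673)=-1.3535;  ψ=arccos(-0.1311)=1.7023;  θ3=γ+ψ≈0.3488

θ₁ = 1.2217, θ₂ = 1.0472, θ₃ = 0.3488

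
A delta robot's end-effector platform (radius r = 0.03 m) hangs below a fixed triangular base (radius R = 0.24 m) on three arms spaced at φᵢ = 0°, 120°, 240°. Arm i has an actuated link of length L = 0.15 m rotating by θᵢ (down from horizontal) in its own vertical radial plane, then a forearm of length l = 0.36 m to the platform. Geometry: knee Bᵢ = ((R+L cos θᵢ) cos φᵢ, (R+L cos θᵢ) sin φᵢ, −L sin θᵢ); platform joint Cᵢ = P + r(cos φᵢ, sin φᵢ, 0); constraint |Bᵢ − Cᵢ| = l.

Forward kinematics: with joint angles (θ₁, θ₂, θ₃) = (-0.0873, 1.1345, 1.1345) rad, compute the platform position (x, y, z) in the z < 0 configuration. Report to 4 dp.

(0.1107, 0.0000, -0.2471)

centre 1 = (0.3594·cos0.0°, 0.3594·sin0.0°, 0.0131) = (0.3594, 0.0000, 0.0131)
φ2=120.0°: virtual centre (-0.1367, 0.2368, -0.1359), radius l
arm 3 at φ=240.0°: e+L cos θ3 = 0.2734;  centre 3 = (-0.1367, -0.2368, -0.1359)
subtract pairs → two planes through P
[-0.9922 0.4735 -0.2981]·P = -0.0361;  [-0.9922 -0.4735 -0.2981]·P = -0.0361
det = 0.9397;  x = 0.0364+-0.3004z,  y = 0.0000+0.0000z
quadratic in z: (1.0902)z²+(0.1679)z+(-0.0251)=0, √Δ=0.3710 → z ∈ {-0.2471, 0.0931}; z = -0.2471 (taking z<0)
x = 0.1107, y = 0.0000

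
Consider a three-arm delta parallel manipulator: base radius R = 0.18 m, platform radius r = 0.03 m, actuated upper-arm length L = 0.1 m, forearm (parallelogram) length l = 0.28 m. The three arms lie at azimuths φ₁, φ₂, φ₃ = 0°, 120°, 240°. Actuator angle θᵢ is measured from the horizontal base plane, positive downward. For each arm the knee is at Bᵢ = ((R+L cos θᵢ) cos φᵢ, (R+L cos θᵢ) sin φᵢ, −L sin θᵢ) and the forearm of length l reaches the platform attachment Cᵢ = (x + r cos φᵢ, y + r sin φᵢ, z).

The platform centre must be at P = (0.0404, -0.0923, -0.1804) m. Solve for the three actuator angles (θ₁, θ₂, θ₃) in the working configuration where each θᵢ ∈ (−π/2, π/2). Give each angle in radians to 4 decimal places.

θ₁ = 0.1745, θ₂ = 1.3961, θ₃ = -0.0871

φ1=0.0° → target in arm frame (0.0404, -0.0923)
  e−x'=0.1096;  (l²−L²−(e−x')²−y'²−z²)/2L = 0.0766
  θ1 = atan2(B,A) + arccos(C/0.2111) = 0.1745
rotate P by −φ2: (-0.1001, 0.0112, -0.1804)
  e−x'=0.2501;  (l²−L²−(e−x')²−y'²−z²)/2L = -0.1342
  θ2 = atan2(B,A) + arccos(C/0.3084) = 1.3961
arm 3 (φ=240.0°): x'=0.0597, y'=0.0811
  A cos θ + B sin θ = C:  0.0903·cos θ + -0.1804·sin θ = 0.1056
  √(A²+B²)=0.2017;  θ3 = -1.1069+1.0197 ≈ -0.0871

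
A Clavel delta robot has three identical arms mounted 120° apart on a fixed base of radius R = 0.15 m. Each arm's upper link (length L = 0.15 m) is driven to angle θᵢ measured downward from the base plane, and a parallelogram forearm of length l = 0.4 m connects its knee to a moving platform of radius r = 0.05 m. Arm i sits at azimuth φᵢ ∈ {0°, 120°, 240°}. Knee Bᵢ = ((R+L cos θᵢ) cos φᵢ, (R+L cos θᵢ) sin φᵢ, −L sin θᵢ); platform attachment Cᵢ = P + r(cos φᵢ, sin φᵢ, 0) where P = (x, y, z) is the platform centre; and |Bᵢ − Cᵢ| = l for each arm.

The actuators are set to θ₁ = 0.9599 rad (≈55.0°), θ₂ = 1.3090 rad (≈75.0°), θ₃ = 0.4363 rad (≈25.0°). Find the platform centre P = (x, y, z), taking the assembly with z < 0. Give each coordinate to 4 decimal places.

(-0.0091, -0.1398, -0.4428)

arm 1 at φ=0.0°: ρ1 = 0.1860;  centre 1 = (0.1860, 0.0000, -0.1229)
φ2=120.0°: virtual centre (-0.0694, 0.1202, -0.1449), radius l
φ3=240.0°: virtual centre (-0.1180, -0.2043, -0.0634), radius l
subtract pairs → two planes through P
plane₁₂: -0.5109x+0.2404y+-0.0440z = -0.0094
det = 0.3550;  x = 0.0041+0.0299z,  y = -0.0305+0.2466z
quadratic in z: (1.0617)z²+(0.2198)z+(-0.1109)=0, √Δ=0.7205 → z ∈ {-0.4428, 0.2358}; z = -0.4428 (taking z<0)
x = -0.0091, y = -0.1398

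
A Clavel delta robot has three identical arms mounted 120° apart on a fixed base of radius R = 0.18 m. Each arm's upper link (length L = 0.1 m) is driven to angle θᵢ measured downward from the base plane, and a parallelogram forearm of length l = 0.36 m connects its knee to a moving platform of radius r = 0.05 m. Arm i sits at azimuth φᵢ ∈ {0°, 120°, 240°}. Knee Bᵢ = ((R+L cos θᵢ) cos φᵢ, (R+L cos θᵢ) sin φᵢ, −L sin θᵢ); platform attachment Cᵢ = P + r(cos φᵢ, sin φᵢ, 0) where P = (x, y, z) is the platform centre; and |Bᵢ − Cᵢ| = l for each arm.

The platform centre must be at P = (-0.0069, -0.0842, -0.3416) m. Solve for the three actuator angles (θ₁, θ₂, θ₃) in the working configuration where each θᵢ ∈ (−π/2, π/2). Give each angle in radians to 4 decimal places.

arm 1 (φ=0.0°): x'=-0.0069, y'=-0.0842
  A cos θ + B sin θ = C:  0.1369·cos θ + -0.3416·sin θ = -0.1146
  √(A²+B²)=0.3680;  θ1 = -1.1896+1.8875 ≈ 0.6979
rotate P by −φ2: (-0.0695, 0.0481, -0.3416)
  A=0.1995, B=-0.3416, C=(l²−L²−A²−y'²−z²)/(2L)=-0.1959
  θ2 = atan2(B,A) + arccos(C/0.3956) = 1.0468
rotate P by −φ3: (0.0764, 0.0361, -0.3416)
  A cos θ + B sin θ = C:  0.0536·cos θ + -0.3416·sin θ = -0.0064
  √(A²+B²)=0.3458;  θ3 = -1.4151+1.5892 ≈ 0.1741

θ₁ = 0.6979, θ₂ = 1.0468, θ₃ = 0.1741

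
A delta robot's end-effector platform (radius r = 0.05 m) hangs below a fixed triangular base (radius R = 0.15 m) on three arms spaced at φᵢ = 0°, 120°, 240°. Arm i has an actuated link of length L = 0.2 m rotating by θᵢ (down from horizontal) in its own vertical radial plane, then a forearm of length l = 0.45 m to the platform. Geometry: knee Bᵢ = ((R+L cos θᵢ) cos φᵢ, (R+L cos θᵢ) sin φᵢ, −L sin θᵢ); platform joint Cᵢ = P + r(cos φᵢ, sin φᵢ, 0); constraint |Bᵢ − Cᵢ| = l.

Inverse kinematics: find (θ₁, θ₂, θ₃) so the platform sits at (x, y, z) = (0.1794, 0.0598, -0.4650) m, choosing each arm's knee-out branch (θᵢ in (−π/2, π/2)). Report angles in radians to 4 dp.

arm 1 (φ=0.0°): x'=0.1794, y'=0.0598
  A cos θ + B sin θ = C:  -0.0794·cos θ + -0.4650·sin θ = -0.1590
  γ=atan2(-0.4650,-0.0794)=-1.7399;  ψ=arccos(-0.3371)=1.9146;  θ1=γ+ψ≈0.1747
rotate P by −φ2: (-0.0379, -0.1853, -0.4650)
  e−x'=0.1379;  (l²−L²−(e−x')²−y'²−z²)/2L = -0.2677
  θ2 = atan2(B,A) + arccos(C/0.4850) = 0.8729
arm 3 (φ=240.0°): x'=-0.1415, y'=0.1255
  e−x'=0.2415;  (l²−L²−(e−x')²−y'²−z²)/2L = -0.3195
  θ3 = atan2(B,A) + arccos(C/0.5240) = 1.1347

θ₁ = 0.1747, θ₂ = 0.8729, θ₃ = 1.1347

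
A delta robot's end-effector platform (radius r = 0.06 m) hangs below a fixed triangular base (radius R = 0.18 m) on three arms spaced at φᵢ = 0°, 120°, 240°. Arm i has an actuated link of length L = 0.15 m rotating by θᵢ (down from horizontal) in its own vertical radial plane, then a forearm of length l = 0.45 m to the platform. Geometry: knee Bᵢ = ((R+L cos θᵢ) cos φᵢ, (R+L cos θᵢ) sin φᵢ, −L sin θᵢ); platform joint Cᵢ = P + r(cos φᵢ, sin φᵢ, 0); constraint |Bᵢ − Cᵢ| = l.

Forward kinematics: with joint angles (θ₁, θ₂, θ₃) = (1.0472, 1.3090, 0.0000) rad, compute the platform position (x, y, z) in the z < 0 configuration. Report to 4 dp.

S1 = (0.1950·cos0.0°, 0.1950·sin0.0°, -0.1299) = (0.1950, 0.0000, -0.1299)
S2 = (0.1588·cos120.0°, 0.1588·sin120.0°, -0.1449) = (-0.0794, 0.1375, -0.1449)
φ3=240.0°: virtual centre (-0.1350, -0.2338, 0.0000), radius l
subtract pairs → two planes through P
plane₁₂: -0.5488x+0.2751y+-0.0300z = -0.0087
Cramer: x(z) = -0.0020+0.1311z;  y(z) = -0.0356+0.3705z
quadratic in z: (1.1545)z²+(0.1817)z+(-0.1455)=0, √Δ=0.8397 → z ∈ {-0.4424, 0.2850}; z = -0.4424 (taking z<0)
x = -0.0600, y = -0.1995

(-0.0600, -0.1995, -0.4424)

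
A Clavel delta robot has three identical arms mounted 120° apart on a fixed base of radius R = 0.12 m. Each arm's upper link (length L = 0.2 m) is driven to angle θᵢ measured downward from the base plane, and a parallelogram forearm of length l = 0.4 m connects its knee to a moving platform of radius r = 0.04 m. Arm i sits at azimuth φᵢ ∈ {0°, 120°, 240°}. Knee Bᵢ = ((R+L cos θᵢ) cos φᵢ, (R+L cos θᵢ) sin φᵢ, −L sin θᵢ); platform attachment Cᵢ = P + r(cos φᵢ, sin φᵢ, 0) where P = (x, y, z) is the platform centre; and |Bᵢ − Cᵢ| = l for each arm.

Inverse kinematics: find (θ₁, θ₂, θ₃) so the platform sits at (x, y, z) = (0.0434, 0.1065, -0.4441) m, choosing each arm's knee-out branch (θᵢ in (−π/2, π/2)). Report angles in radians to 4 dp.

arm 1 (φ=0.0°): x'=0.0434, y'=0.1065
  A=0.0366, B=-0.4441, C=(l²−L²−A²−y'²−z²)/(2L)=-0.2248
  √(A²+B²)=0.4456;  θ1 = -1.4886+2.0995 ≈ 0.6109
φ2=120.0° → target in arm frame (0.0705, -0.0908)
  A cos θ + B sin θ = C:  0.0095·cos θ + -0.4441·sin θ = -0.2139
  √(A²+B²)=0.4442;  θ2 = -1.5495+2.0732 ≈ 0.5238
φ3=240.0° → target in arm frame (-0.1139, -0.0157)
  e−x'=0.1939;  (l²−L²−(e−x')²−y'²−z²)/2L = -0.2877
  √(A²+B²)=0.4846;  θ3 = -1.1591+2.2064 ≈ 1.0474

θ₁ = 0.6109, θ₂ = 0.5238, θ₃ = 1.0474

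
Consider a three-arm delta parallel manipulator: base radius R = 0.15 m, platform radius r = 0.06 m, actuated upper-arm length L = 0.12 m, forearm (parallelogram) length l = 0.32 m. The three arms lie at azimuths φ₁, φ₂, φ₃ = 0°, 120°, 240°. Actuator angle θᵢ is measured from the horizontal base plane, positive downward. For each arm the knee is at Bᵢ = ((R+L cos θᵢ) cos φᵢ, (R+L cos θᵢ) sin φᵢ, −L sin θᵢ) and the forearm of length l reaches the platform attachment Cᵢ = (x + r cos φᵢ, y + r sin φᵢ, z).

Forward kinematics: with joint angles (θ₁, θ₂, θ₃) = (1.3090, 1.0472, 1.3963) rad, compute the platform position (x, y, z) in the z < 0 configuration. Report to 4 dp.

(-0.0114, 0.0401, -0.4044)

φ1=0.0°: virtual centre (0.1211, 0.0000, -0.1159), radius l
arm 2 at φ=120.0°: ρ2 = 0.1500;  centre 2 = (-0.0750, 0.1299, -0.1039)
centre 3 = (0.1108·cos240.0°, 0.1108·sin240.0°, -0.1182) = (-0.0554, -0.0960, -0.1182)
|centre ₂|²−|centre ₁|² = 0.0052;  |centre ₃|²−|centre ₁|² = -0.0018
linear system: -0.3921x+0.2598y = 0.0052−0.0240z; -0.3529x+-0.1920y = -0.0018−-0.0045z
det = 0.1670;  x = -0.0031+0.0205z,  y = 0.0153+-0.0613z
quadratic in z: (1.0042)z²+(0.2248)z+(-0.0733)=0, √Δ=0.5874 → z ∈ {-0.4044, 0.1805}; z = -0.4044 (taking z<0)
x = -0.0114, y = 0.0401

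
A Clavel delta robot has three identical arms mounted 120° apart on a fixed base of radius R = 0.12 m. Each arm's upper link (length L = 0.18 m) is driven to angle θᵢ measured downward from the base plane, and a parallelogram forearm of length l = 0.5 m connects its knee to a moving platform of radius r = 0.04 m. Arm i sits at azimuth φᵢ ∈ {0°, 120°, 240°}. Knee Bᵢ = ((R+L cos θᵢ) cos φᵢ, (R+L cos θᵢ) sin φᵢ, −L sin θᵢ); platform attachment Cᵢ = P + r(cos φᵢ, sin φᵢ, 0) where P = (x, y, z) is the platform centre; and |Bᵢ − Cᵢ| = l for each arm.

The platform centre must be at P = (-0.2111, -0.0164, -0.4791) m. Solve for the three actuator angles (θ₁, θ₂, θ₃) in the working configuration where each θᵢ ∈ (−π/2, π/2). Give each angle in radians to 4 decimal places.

rotate P by −φ1: (-0.2111, -0.0164, -0.4791)
  A cos θ + B sin θ = C:  0.2911·cos θ + -0.4791·sin θ = -0.2693
  γ=atan2(-0.4791,0.2911)=-1.0248;  ψ=arccos(-0.4804)=2.0719;  θ1=γ+ψ≈1.0471
rotate P by −φ2: (0.0913, 0.1910, -0.4791)
  A cos θ + B sin θ = C:  -0.0113·cos θ + -0.4791·sin θ = -0.1349
  √(A²+B²)=0.4792;  θ2 = -1.5945+1.8561 ≈ 0.2616
rotate P by −φ3: (0.1198, -0.1746, -0.4791)
  A=-0.0398, B=-0.4791, C=(l²−L²−A²−y'²−z²)/(2L)=-0.1222
  √(A²+B²)=0.4807;  θ3 = -1.6536+1.8279 ≈ 0.1743

θ₁ = 1.0471, θ₂ = 0.2616, θ₃ = 0.1743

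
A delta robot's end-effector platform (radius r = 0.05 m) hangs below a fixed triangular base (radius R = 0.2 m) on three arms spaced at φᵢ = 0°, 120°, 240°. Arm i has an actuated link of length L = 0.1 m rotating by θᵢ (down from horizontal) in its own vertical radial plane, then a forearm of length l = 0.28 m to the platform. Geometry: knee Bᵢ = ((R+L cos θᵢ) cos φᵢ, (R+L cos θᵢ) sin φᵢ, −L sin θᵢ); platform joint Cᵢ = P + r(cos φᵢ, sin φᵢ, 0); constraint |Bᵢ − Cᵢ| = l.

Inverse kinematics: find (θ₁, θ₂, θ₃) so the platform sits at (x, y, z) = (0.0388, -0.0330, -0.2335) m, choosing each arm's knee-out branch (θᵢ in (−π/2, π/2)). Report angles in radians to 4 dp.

arm 1 (φ=0.0°): x'=0.0388, y'=-0.0330
  A=0.1112, B=-0.2335, C=(l²−L²−A²−y'²−z²)/(2L)=0.0021
  γ=atan2(-0.2335,0.1112)=-1.1263;  ψ=arccos(0.0082)=1.5626;  θ1=γ+ψ≈0.4363
rotate P by −φ2: (-0.0480, -0.0171, -0.2335)
  A cos θ + B sin θ = C:  0.1980·cos θ + -0.2335·sin θ = -0.1281
  θ2 = atan2(B,A) + arccos(C/0.3061) = 1.1348
rotate P by −φ3: (0.0092, 0.0501, -0.2335)
  e−x'=0.1408;  (l²−L²−(e−x')²−y'²−z²)/2L = -0.0423
  √(A²+B²)=0.2727;  θ3 = -1.0281+1.7266 ≈ 0.6985

θ₁ = 0.4363, θ₂ = 1.1348, θ₃ = 0.6985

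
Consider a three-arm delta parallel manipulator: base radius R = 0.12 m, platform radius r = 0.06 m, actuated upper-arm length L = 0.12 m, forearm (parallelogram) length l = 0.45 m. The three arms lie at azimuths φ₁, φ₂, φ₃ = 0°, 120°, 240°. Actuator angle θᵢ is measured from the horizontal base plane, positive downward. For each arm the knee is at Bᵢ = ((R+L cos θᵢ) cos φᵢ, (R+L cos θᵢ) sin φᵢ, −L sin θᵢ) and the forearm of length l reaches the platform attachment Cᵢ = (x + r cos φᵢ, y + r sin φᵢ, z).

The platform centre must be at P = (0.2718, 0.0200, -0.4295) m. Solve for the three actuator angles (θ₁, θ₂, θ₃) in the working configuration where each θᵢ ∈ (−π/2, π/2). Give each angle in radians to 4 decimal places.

θ₁ = -0.0875, θ₂ = 1.3090, θ₃ = 1.3963

φ1=0.0° → target in arm frame (0.2718, 0.0200)
  e−x'=-0.2118;  (l²−L²−(e−x')²−y'²−z²)/2L = -0.1735
  γ=atan2(-0.4295,-0.2118)=-2.0289;  ψ=arccos(-0.3622)=1.9414;  θ1=γ+ψ≈-0.0875
arm 2 (φ=120.0°): x'=-0.1186, y'=-0.2454
  A cos θ + B sin θ = C:  0.1786·cos θ + -0.4295·sin θ = -0.3686
  √(A²+B²)=0.4651;  θ2 = -1.1768+2.4858 ≈ 1.3090
φ3=240.0° → target in arm frame (-0.1532, 0.2254)
  A=0.2132, B=-0.4295, C=(l²−L²−A²−y'²−z²)/(2L)=-0.3860
  θ3 = atan2(B,A) + arccos(C/0.4795) = 1.3963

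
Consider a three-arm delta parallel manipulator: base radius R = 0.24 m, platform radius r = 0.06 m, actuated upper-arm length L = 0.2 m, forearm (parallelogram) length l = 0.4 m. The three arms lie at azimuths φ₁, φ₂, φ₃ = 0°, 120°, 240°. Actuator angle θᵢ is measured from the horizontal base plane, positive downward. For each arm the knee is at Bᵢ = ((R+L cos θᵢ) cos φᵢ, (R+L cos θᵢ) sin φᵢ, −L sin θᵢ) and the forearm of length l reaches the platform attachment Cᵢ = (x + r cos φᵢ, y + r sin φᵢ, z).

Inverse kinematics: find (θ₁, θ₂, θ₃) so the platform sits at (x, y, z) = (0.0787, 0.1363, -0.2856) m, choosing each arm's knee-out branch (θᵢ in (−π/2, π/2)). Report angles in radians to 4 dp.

arm 1 (φ=0.0°): x'=0.0787, y'=0.1363
  A cos θ + B sin θ = C:  0.1013·cos θ + -0.2856·sin θ = 0.0240
  γ=atan2(-0.2856,0.1013)=-1.2299;  ψ=arccos(0.0791)=1.4916;  θ1=γ+ψ≈0.2616
rotate P by −φ2: (0.0787, -0.1363, -0.2856)
  e−x'=0.1013;  (l²−L²−(e−x')²−y'²−z²)/2L = 0.0240
  √(A²+B²)=0.3030;  θ2 = -1.2299+1.4916 ≈ 0.2617
arm 3 (φ=240.0°): x'=-0.1574, y'=0.0000
  A cos θ + B sin θ = C:  0.3374·cos θ + -0.2856·sin θ = -0.1885
  θ3 = atan2(B,A) + arccos(C/0.4420) = 1.3089

θ₁ = 0.2616, θ₂ = 0.2617, θ₃ = 1.3089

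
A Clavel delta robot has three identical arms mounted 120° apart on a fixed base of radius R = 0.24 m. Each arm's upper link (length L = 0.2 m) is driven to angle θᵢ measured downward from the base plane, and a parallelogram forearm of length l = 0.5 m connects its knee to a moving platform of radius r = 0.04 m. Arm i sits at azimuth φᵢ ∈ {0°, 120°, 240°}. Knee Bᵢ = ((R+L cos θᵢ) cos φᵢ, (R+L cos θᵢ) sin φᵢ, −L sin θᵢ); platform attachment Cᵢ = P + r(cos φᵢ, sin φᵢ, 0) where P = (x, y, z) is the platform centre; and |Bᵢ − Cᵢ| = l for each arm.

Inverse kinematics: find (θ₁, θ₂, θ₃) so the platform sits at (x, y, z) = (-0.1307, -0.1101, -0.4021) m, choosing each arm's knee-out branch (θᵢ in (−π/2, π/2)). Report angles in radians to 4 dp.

θ₁ = 1.0473, θ₂ = 0.6980, θ₃ = -0.1744

rotate P by −φ1: (-0.1307, -0.1101, -0.4021)
  A=0.3307, B=-0.4021, C=(l²−L²−A²−y'²−z²)/(2L)=-0.1829
  γ=atan2(-0.4021,0.3307)=-0.8825;  ψ=arccos(-0.3514)=1.9298;  θ1=γ+ψ≈1.0473
rotate P by −φ2: (-0.0300, 0.1682, -0.4021)
  A=0.2300, B=-0.4021, C=(l²−L²−A²−y'²−z²)/(2L)=-0.0822
  √(A²+B²)=0.4632;  θ2 = -1.0512+1.7492 ≈ 0.6980
arm 3 (φ=240.0°): x'=0.1607, y'=-0.0581
  A cos θ + B sin θ = C:  0.0393·cos θ + -0.4021·sin θ = 0.1085
  √(A²+B²)=0.4040;  θ3 = -1.4734+1.2990 ≈ -0.1744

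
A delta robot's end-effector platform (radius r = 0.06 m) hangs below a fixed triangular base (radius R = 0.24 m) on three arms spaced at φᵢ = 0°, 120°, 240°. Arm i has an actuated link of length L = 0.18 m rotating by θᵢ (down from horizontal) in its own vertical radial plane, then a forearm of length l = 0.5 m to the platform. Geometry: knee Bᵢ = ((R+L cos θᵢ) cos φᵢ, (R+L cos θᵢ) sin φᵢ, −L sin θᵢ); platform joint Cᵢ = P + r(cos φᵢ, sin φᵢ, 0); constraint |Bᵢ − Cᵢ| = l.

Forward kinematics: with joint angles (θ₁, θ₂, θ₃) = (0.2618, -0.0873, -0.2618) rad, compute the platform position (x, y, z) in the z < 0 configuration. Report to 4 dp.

(-0.0507, -0.0156, -0.3400)

φ1=0.0°: virtual centre (0.3539, 0.0000, -0.0466), radius l
φ2=120.0°: virtual centre (-0.1797, 0.3112, 0.0157), radius l
arm 3 at φ=240.0°: e+L cos θ3 = 0.3539;  S3 = (-0.1769, -0.3065, 0.0466)
|S₂|²−|S₁|² = 0.0020;  |S₃|²−|S₁|² = 0.0000
plane₁₂: -1.0670x+0.6224y+0.1246z = 0.0020
det = 1.3147;  x = -0.0009+0.1463z,  y = 0.0016+0.0507z
into |P−S₁|² = l²: 1.0240z² + -0.0105z + -0.1220 = 0;  Δ = 0.4996;  z = -0.3400 or 0.3503 → z<0 root = -0.3400
x = -0.0507, y = -0.0156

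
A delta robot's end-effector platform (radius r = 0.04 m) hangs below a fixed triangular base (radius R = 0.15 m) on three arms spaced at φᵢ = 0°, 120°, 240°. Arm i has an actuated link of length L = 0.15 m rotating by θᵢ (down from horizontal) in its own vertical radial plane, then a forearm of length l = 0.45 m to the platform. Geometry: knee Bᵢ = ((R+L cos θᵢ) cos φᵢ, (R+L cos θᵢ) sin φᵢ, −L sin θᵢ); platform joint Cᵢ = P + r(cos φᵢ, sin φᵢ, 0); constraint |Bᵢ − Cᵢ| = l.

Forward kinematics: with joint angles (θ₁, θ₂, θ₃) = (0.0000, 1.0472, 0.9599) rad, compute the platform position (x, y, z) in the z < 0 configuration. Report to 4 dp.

(0.1791, -0.0161, -0.4424)

φ1=0.0°: virtual centre (0.2600, 0.0000, 0.0000), radius l
centre 2 = (0.1850·cos120.0°, 0.1850·sin120.0°, -0.1299) = (-0.0925, 0.1602, -0.1299)
φ3=240.0°: virtual centre (-0.0980, -0.1698, -0.1229), radius l
subtract pairs → two planes through P
linear system: -0.7050x+0.3204y = -0.0165−-0.2598z; -0.7160x+-0.3396y = -0.0141−-0.2457z
det = 0.4688;  x = 0.0216+-0.3561z,  y = -0.0040+0.0273z
sphere 1 gives Az²+Bz+C=0 with A=1.1276, B=0.1696, C=-0.1456;  B²−4AC=0.6856;  roots -0.4424, 0.2920;  negative root z = -0.4424
x = 0.1791, y = -0.0161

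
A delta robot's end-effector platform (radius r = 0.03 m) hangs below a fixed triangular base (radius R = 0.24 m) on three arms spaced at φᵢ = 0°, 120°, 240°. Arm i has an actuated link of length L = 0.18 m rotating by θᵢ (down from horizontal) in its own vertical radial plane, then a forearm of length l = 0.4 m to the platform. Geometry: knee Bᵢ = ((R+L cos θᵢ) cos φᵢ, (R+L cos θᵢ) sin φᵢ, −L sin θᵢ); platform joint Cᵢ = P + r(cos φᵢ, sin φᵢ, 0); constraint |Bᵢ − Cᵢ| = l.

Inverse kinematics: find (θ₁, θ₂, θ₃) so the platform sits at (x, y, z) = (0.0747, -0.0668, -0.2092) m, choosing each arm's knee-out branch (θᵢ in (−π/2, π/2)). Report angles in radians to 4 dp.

arm 1 (φ=0.0°): x'=0.0747, y'=-0.0668
  A cos θ + B sin θ = C:  0.1353·cos θ + -0.2092·sin θ = 0.1696
  √(A²+B²)=0.2491;  θ1 = -0.9967+0.8219 ≈ -0.1749
rotate P by −φ2: (-0.0952, -0.0313, -0.2092)
  A=0.3052, B=-0.2092, C=(l²−L²−A²−y'²−z²)/(2L)=-0.0286
  γ=atan2(-0.2092,0.3052)=-0.6009;  ψ=arccos(-0.0773)=1.6481;  θ2=γ+ψ≈1.0472
arm 3 (φ=240.0°): x'=0.0205, y'=0.0981
  A cos θ + B sin θ = C:  0.1895·cos θ + -0.2092·sin θ = 0.1064
  √(A²+B²)=0.2823;  θ3 = -0.8348+1.1843 ≈ 0.3495

θ₁ = -0.1749, θ₂ = 1.0472, θ₃ = 0.3495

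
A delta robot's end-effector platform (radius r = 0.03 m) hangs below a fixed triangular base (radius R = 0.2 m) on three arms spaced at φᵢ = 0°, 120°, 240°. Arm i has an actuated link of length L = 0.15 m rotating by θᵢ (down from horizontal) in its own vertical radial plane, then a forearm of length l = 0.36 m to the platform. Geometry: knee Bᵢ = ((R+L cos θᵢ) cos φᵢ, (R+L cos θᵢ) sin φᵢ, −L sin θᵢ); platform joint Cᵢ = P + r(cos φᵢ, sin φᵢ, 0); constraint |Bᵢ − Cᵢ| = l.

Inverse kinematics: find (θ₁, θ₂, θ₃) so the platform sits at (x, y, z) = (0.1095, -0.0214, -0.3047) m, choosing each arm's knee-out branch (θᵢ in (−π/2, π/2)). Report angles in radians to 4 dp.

rotate P by −φ1: (0.1095, -0.0214, -0.3047)
  A=0.0605, B=-0.3047, C=(l²−L²−A²−y'²−z²)/(2L)=0.0338
  γ=atan2(-0.3047,0.0605)=-1.3748;  ψ=arccos(0.1088)=1.4618;  θ1=γ+ψ≈0.0870
φ2=120.0° → target in arm frame (-0.0733, -0.0841)
  A=0.2433, B=-0.3047, C=(l²−L²−A²−y'²−z²)/(2L)=-0.1734
  γ=atan2(-0.3047,0.2433)=-0.8970;  ψ=arccos(-0.4446)=2.0315;  θ2=γ+ψ≈1.1345
φ3=240.0° → target in arm frame (-0.0362, 0.1055)
  e−x'=0.2062;  (l²−L²−(e−x')²−y'²−z²)/2L = -0.1313
  θ3 = atan2(B,A) + arccos(C/0.3679) = 0.9600

θ₁ = 0.0870, θ₂ = 1.1345, θ₃ = 0.9600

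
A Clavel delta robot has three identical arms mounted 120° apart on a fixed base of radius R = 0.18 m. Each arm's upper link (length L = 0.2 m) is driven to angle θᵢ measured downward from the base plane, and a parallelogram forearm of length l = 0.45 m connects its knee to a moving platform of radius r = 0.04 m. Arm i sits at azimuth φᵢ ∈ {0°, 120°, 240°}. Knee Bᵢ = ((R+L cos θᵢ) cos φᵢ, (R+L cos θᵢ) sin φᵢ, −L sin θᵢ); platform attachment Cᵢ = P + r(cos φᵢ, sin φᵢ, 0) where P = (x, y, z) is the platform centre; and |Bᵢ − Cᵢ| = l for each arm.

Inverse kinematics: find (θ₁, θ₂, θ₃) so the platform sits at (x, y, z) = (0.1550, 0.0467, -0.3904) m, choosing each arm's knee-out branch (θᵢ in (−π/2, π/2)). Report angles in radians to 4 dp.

rotate P by −φ1: (0.1550, 0.0467, -0.3904)
  A cos θ + B sin θ = C:  -0.0150·cos θ + -0.3904·sin θ = 0.0192
  θ1 = atan2(B,A) + arccos(C/0.3907) = -0.0876
rotate P by −φ2: (-0.0371, -0.1576, -0.3904)
  A cos θ + B sin θ = C:  0.1771·cos θ + -0.3904·sin θ = -0.1152
  γ=atan2(-0.3904,0.1771)=-1.1450;  ψ=arccos(-0.2688)=1.8430;  θ2=γ+ψ≈0.6979
arm 3 (φ=240.0°): x'=-0.1179, y'=0.1109
  e−x'=0.2579;  (l²−L²−(e−x')²−y'²−z²)/2L = -0.1719
  √(A²+B²)=0.4679;  θ3 = -0.9869+1.9469 ≈ 0.9600

θ₁ = -0.0876, θ₂ = 0.6979, θ₃ = 0.9600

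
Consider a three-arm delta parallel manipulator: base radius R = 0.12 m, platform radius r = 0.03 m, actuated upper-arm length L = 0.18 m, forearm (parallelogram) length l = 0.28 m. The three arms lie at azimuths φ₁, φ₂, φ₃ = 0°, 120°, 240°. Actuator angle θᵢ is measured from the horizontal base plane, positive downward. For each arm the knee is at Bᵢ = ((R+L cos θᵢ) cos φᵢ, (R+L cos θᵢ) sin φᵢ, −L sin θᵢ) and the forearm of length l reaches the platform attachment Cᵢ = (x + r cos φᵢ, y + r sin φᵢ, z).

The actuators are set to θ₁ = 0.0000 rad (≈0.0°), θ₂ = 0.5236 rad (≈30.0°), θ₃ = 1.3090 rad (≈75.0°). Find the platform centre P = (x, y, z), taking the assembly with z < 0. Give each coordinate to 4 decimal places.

(0.1059, 0.0989, -0.2042)

φ1=0.0°: virtual centre (0.2700, 0.0000, 0.0000), radius l
O2 = (0.2459·cos120.0°, 0.2459·sin120.0°, -0.0900) = (-0.1229, 0.2129, -0.0900)
arm 3 at φ=240.0°: e+L cos θ3 = 0.1366;  O3 = (-0.0683, -0.1183, -0.1739)
|O₂|²−|O₁|² = -0.0043;  |O₃|²−|O₁|² = -0.0240
linear system: -0.7859x+0.4259y = -0.0043−-0.1800z; -0.6766x+-0.2366y = -0.0240−-0.3477z
Cramer: x(z) = 0.0237-0.4022z;  y(z) = 0.0336-0.3196z
quadratic in z: (1.2639)z²+(0.1766)z+(-0.0166)=0, √Δ=0.3395 → z ∈ {-0.2042, 0.0644}; z = -0.2042 (taking z<0)
x = 0.1059, y = 0.0989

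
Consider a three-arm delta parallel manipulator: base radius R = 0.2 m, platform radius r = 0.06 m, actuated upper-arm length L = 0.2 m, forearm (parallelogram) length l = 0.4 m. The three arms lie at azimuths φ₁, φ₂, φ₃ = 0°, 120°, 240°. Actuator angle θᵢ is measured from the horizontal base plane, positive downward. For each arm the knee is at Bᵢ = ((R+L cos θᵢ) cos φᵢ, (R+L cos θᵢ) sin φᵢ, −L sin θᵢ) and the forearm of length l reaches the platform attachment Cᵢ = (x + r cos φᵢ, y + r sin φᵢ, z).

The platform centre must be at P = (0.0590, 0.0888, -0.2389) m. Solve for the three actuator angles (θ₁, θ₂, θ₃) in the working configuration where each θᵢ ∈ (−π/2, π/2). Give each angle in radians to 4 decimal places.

θ₁ = -0.1743, θ₂ = -0.0873, θ₃ = 0.7851

φ1=0.0° → target in arm frame (0.0590, 0.0888)
  A cos θ + B sin θ = C:  0.0810·cos θ + -0.2389·sin θ = 0.1212
  √(A²+B²)=0.2523;  θ1 = -1.2439+1.0696 ≈ -0.1743
arm 2 (φ=120.0°): x'=0.0474, y'=-0.0955
  A=0.0926, B=-0.2389, C=(l²−L²−A²−y'²−z²)/(2L)=0.1131
  θ2 = atan2(B,A) + arccos(C/0.2562) = -0.0873
arm 3 (φ=240.0°): x'=-0.1064, y'=0.0067
  e−x'=0.2464;  (l²−L²−(e−x')²−y'²−z²)/2L = 0.0054
  γ=atan2(-0.2389,0.2464)=-0.7699;  ψ=arccos(0.0158)=1.5550;  θ3=γ+ψ≈0.7851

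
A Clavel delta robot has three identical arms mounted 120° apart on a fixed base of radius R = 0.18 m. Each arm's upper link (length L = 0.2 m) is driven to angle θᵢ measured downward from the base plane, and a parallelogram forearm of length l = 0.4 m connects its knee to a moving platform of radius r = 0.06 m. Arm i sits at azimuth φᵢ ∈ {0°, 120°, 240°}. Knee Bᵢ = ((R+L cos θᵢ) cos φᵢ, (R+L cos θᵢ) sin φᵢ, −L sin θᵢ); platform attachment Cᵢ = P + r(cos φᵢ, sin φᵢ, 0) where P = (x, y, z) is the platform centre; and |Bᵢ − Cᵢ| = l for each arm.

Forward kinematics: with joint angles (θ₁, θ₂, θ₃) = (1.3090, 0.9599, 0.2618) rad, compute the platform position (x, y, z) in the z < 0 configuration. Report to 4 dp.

arm 1 at φ=0.0°: e+L cos θ1 = 0.1718;  O1 = (0.1718, 0.0000, -0.1932)
φ2=120.0°: virtual centre (-0.1174, 0.2033, -0.1638), radius l
O3 = (0.3132·cos240.0°, 0.3132·sin240.0°, -0.0518) = (-0.1566, -0.2712, -0.0518)
|O₂|²−|O₁|² = 0.0151;  |O₃|²−|O₁|² = 0.0339
linear system: -0.5782x+0.4065y = 0.0151−0.0587z; -0.6567x+-0.5425y = 0.0339−0.2828z
det = 0.5807;  x = -0.0379+0.2529z,  y = -0.0167+0.2153z
into |P−O₁|² = l²: 1.1103z² + 0.2731z + -0.0785 = 0;  Δ = 0.4230;  z = -0.4159 or 0.1699 → z<0 root = -0.4159
x = -0.1431, y = -0.1062

(-0.1431, -0.1062, -0.4159)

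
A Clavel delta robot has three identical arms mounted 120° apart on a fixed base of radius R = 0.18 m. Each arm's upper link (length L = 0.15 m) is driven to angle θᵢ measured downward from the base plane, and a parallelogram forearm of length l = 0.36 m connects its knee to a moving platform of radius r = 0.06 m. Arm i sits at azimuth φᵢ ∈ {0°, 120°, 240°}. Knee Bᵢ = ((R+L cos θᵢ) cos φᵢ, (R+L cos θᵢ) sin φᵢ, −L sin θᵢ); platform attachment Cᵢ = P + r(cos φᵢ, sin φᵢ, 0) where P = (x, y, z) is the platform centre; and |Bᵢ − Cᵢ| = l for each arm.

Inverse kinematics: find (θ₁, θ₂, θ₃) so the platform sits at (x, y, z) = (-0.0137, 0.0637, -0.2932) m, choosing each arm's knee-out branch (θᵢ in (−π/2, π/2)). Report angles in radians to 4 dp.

arm 1 (φ=0.0°): x'=-0.0137, y'=0.0637
  A cos θ + B sin θ = C:  0.1337·cos θ + -0.2932·sin θ = -0.0027
  γ=atan2(-0.2932,0.1337)=-1.1430;  ψ=arccos(-0.0083)=1.5791;  θ1=γ+ψ≈0.4361
rotate P by −φ2: (0.0620, -0.0200, -0.2932)
  A cos θ + B sin θ = C:  0.0580·cos θ + -0.2932·sin θ = 0.0579
  γ=atan2(-0.2932,0.0580)=-1.3756;  ψ=arccos(0.1937)=1.3758;  θ2=γ+ψ≈0.0003
φ3=240.0° → target in arm frame (-0.0483, -0.0437)
  A cos θ + B sin θ = C:  0.1683·cos θ + -0.2932·sin θ = -0.0304
  γ=atan2(-0.2932,0.1683)=-1.0497;  ψ=arccos(-0.0898)=1.6607;  θ3=γ+ψ≈0.6110

θ₁ = 0.4361, θ₂ = 0.0003, θ₃ = 0.6110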